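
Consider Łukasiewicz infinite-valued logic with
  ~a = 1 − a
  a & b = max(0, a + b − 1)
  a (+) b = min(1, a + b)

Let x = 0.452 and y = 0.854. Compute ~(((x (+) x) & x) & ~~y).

x (+) x = min(1, 0.452 + 0.452) = min(1, 0.904) = 0.904
(x (+) x) & x = max(0, 0.904 + 0.452 − 1) = max(0, 0.356) = 0.356
~y = 1 − 0.854 = 0.146
~~y = 1 − 0.146 = 0.854
((x (+) x) & x) & ~~y = max(0, 0.356 + 0.854 − 1) = max(0, 0.210) = 0.210
~(((x (+) x) & x) & ~~y) = 1 − 0.210 = 0.790

0.790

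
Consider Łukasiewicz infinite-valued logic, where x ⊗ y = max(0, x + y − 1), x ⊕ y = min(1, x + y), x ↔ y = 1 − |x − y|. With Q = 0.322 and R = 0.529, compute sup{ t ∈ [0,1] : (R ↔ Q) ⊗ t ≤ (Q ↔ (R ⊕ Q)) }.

R ↔ Q = 1 − |0.529 − 0.322| = 1 − 0.207 = 0.793
So the left factor is R ↔ Q = 0.793.
R ⊕ Q = min(1, 0.529 + 0.322) = min(1, 0.851) = 0.851
Q ↔ (R ⊕ Q) = 1 − |0.322 − 0.851| = 1 − 0.529 = 0.471
So the right-hand bound is Q ↔ (R ⊕ Q) = 0.471.
The residuum of the Łukasiewicz t-norm gives the supremum: min(1, 1 − 0.793 + 0.471).
1 − 0.793 + 0.471 = 0.678, so t = min(1, 0.678) = 0.678.
Check: 0.793 ⊗ 0.678 = max(0, 0.471) = 0.471 ≤ 0.471.

0.678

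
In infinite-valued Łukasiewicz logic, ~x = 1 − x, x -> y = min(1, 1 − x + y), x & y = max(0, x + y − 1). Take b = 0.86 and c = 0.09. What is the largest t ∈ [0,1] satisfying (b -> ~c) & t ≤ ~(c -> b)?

~c = 1 − 0.09 = 0.91
b -> ~c = min(1, 1 − 0.86 + 0.91) = min(1, 1.05) = 1.00
So the left factor is b -> ~c = 1.00.
c -> b = min(1, 1 − 0.09 + 0.86) = min(1, 1.77) = 1.00
~(c -> b) = 1 − 1.00 = 0.00
So the right-hand bound is ~(c -> b) = 0.00.
The residuum of the Łukasiewicz t-norm gives the supremum: min(1, 1 − 1.00 + 0.00).
1 − 1.00 + 0.00 = 0.00, so t = min(1, 0.00) = 0.00.
Check: 1.00 & 0.00 = max(0, 0.00) = 0.00 ≤ 0.00.

0.00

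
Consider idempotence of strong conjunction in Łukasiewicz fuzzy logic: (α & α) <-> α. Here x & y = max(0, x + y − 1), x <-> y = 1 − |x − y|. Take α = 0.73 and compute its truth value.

0.73

α & α = max(0, 0.73 + 0.73 − 1) = max(0, 0.46) = 0.46
(α & α) <-> α = 1 − |0.46 − 0.73| = 1 − 0.27 = 0.73
(The value 0.73 < 1 shows this instance is not satisfied; fails in Ł∞ since a ⊗ a = max(0, 2a−1) ≠ a in general.)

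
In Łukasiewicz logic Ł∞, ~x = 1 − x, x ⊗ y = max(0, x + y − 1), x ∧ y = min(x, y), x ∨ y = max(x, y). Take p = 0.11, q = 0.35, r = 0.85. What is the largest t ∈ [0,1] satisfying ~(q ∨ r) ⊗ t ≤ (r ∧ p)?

0.96

q ∨ r = max(0.35, 0.85) = 0.85
~(q ∨ r) = 1 − 0.85 = 0.15
So the left factor is ~(q ∨ r) = 0.15.
r ∧ p = min(0.85, 0.11) = 0.11
So the right-hand bound is r ∧ p = 0.11.
The residuum of the Łukasiewicz t-norm gives the supremum: min(1, 1 − 0.15 + 0.11).
1 − 0.15 + 0.11 = 0.96, so t = min(1, 0.96) = 0.96.
Check: 0.15 ⊗ 0.96 = max(0, 0.11) = 0.11 ≤ 0.11.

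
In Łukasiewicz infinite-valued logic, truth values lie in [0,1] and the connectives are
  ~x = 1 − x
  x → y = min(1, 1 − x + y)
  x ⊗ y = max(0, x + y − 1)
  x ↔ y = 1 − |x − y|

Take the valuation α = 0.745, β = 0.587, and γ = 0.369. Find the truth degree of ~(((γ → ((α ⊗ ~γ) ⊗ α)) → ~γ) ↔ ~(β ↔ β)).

0.879

~γ = 1 − 0.369 = 0.631
α ⊗ ~γ = max(0, 0.745 + 0.631 − 1) = max(0, 0.376) = 0.376
(α ⊗ ~γ) ⊗ α = max(0, 0.376 + 0.745 − 1) = max(0, 0.121) = 0.121
γ → ((α ⊗ ~γ) ⊗ α) = min(1, 1 − 0.369 + 0.121) = min(1, 0.752) = 0.752
(γ → ((α ⊗ ~γ) ⊗ α)) → ~γ = min(1, 1 − 0.752 + 0.631) = min(1, 0.879) = 0.879
β ↔ β = 1 − |0.587 − 0.587| = 1 − 0.000 = 1.000
~(β ↔ β) = 1 − 1.000 = 0.000
((γ → ((α ⊗ ~γ) ⊗ α)) → ~γ) ↔ ~(β ↔ β) = 1 − |0.879 − 0.000| = 1 − 0.879 = 0.121
~(((γ → ((α ⊗ ~γ) ⊗ α)) → ~γ) ↔ ~(β ↔ β)) = 1 − 0.121 = 0.879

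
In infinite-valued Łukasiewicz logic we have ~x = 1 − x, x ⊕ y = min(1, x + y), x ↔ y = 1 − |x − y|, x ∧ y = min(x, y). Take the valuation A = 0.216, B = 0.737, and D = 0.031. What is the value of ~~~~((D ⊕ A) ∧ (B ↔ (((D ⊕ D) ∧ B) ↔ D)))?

0.247

D ⊕ A = min(1, 0.031 + 0.216) = min(1, 0.247) = 0.247
D ⊕ D = min(1, 0.031 + 0.031) = min(1, 0.062) = 0.062
(D ⊕ D) ∧ B = min(0.062, 0.737) = 0.062
((D ⊕ D) ∧ B) ↔ D = 1 − |0.062 − 0.031| = 1 − 0.031 = 0.969
B ↔ (((D ⊕ D) ∧ B) ↔ D) = 1 − |0.737 − 0.969| = 1 − 0.232 = 0.768
(D ⊕ A) ∧ (B ↔ (((D ⊕ D) ∧ B) ↔ D)) = min(0.247, 0.768) = 0.247
~((D ⊕ A) ∧ (B ↔ (((D ⊕ D) ∧ B) ↔ D))) = 1 − 0.247 = 0.753
~~((D ⊕ A) ∧ (B ↔ (((D ⊕ D) ∧ B) ↔ D))) = 1 − 0.753 = 0.247
~~~((D ⊕ A) ∧ (B ↔ (((D ⊕ D) ∧ B) ↔ D))) = 1 − 0.247 = 0.753
~~~~((D ⊕ A) ∧ (B ↔ (((D ⊕ D) ∧ B) ↔ D))) = 1 − 0.753 = 0.247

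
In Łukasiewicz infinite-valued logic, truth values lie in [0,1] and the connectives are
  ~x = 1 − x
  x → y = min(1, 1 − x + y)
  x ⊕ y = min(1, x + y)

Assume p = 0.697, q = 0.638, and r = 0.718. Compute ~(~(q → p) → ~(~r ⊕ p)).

0.000

q → p = min(1, 1 − 0.638 + 0.697) = min(1, 1.059) = 1.000
~(q → p) = 1 − 1.000 = 0.000
~r = 1 − 0.718 = 0.282
~r ⊕ p = min(1, 0.282 + 0.697) = min(1, 0.979) = 0.979
~(~r ⊕ p) = 1 − 0.979 = 0.021
~(q → p) → ~(~r ⊕ p) = min(1, 1 − 0.000 + 0.021) = min(1, 1.021) = 1.000
~(~(q → p) → ~(~r ⊕ p)) = 1 − 1.000 = 0.000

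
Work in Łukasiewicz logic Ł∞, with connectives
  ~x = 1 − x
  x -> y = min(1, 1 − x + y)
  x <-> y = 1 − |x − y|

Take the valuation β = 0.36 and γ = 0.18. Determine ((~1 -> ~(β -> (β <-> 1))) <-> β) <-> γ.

0.82

~1 = 1 − 1.00 = 0.00
β <-> 1 = 1 − |0.36 − 1.00| = 1 − 0.64 = 0.36
β -> (β <-> 1) = min(1, 1 − 0.36 + 0.36) = min(1, 1.00) = 1.00
~(β -> (β <-> 1)) = 1 − 1.00 = 0.00
~1 -> ~(β -> (β <-> 1)) = min(1, 1 − 0.00 + 0.00) = min(1, 1.00) = 1.00
(~1 -> ~(β -> (β <-> 1))) <-> β = 1 − |1.00 − 0.36| = 1 − 0.64 = 0.36
((~1 -> ~(β -> (β <-> 1))) <-> β) <-> γ = 1 − |0.36 − 0.18| = 1 − 0.18 = 0.82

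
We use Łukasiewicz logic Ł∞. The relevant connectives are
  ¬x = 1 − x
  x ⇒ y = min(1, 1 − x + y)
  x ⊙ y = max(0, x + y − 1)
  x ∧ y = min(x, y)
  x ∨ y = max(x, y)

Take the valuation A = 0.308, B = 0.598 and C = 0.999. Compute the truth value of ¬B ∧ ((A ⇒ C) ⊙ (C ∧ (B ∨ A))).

¬B = 1 − 0.598 = 0.402
A ⇒ C = min(1, 1 − 0.308 + 0.999) = min(1, 1.691) = 1.000
B ∨ A = max(0.598, 0.308) = 0.598
C ∧ (B ∨ A) = min(0.999, 0.598) = 0.598
(A ⇒ C) ⊙ (C ∧ (B ∨ A)) = max(0, 1.000 + 0.598 − 1) = max(0, 0.598) = 0.598
¬B ∧ ((A ⇒ C) ⊙ (C ∧ (B ∨ A))) = min(0.402, 0.598) = 0.402

0.402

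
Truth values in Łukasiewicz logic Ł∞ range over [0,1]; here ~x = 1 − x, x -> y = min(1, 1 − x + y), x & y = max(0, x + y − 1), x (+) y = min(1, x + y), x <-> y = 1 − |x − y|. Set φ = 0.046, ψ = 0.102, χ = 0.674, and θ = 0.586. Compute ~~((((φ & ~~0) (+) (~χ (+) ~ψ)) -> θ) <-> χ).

0.912

~0 = 1 − 0.000 = 1.000
~~0 = 1 − 1.000 = 0.000
φ & ~~0 = max(0, 0.046 + 0.000 − 1) = max(0, -0.954) = 0.000
~χ = 1 − 0.674 = 0.326
~ψ = 1 − 0.102 = 0.898
~χ (+) ~ψ = min(1, 0.326 + 0.898) = min(1, 1.224) = 1.000
(φ & ~~0) (+) (~χ (+) ~ψ) = min(1, 0.000 + 1.000) = min(1, 1.000) = 1.000
((φ & ~~0) (+) (~χ (+) ~ψ)) -> θ = min(1, 1 − 1.000 + 0.586) = min(1, 0.586) = 0.586
(((φ & ~~0) (+) (~χ (+) ~ψ)) -> θ) <-> χ = 1 − |0.586 − 0.674| = 1 − 0.088 = 0.912
~((((φ & ~~0) (+) (~χ (+) ~ψ)) -> θ) <-> χ) = 1 − 0.912 = 0.088
~~((((φ & ~~0) (+) (~χ (+) ~ψ)) -> θ) <-> χ) = 1 − 0.088 = 0.912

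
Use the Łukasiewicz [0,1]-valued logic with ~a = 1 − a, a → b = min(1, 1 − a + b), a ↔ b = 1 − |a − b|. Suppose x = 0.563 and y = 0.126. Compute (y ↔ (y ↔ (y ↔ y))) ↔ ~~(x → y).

0.563

y ↔ y = 1 − |0.126 − 0.126| = 1 − 0.000 = 1.000
y ↔ (y ↔ y) = 1 − |0.126 − 1.000| = 1 − 0.874 = 0.126
y ↔ (y ↔ (y ↔ y)) = 1 − |0.126 − 0.126| = 1 − 0.000 = 1.000
x → y = min(1, 1 − 0.563 + 0.126) = min(1, 0.563) = 0.563
~(x → y) = 1 − 0.563 = 0.437
~~(x → y) = 1 − 0.437 = 0.563
(y ↔ (y ↔ (y ↔ y))) ↔ ~~(x → y) = 1 − |1.000 − 0.563| = 1 − 0.437 = 0.563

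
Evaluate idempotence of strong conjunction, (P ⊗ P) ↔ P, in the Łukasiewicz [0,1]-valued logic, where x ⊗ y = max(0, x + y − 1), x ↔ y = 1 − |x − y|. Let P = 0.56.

0.56

P ⊗ P = max(0, 0.56 + 0.56 − 1) = max(0, 0.12) = 0.12
(P ⊗ P) ↔ P = 1 − |0.12 − 0.56| = 1 − 0.44 = 0.56
(The value 0.56 < 1 shows this instance is not satisfied; fails in Ł∞ since a ⊗ a = max(0, 2a−1) ≠ a in general.)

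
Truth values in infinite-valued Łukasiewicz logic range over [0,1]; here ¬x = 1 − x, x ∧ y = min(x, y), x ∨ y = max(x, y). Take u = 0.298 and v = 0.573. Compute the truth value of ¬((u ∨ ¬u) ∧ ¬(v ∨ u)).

¬u = 1 − 0.298 = 0.702
u ∨ ¬u = max(0.298, 0.702) = 0.702
v ∨ u = max(0.573, 0.298) = 0.573
¬(v ∨ u) = 1 − 0.573 = 0.427
(u ∨ ¬u) ∧ ¬(v ∨ u) = min(0.702, 0.427) = 0.427
¬((u ∨ ¬u) ∧ ¬(v ∨ u)) = 1 − 0.427 = 0.573

0.573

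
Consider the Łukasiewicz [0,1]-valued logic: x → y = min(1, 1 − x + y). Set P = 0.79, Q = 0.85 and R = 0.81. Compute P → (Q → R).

1.00

Q → R = min(1, 1 − 0.85 + 0.81) = min(1, 0.96) = 0.96
P → (Q → R) = min(1, 1 − 0.79 + 0.96) = min(1, 1.17) = 1.00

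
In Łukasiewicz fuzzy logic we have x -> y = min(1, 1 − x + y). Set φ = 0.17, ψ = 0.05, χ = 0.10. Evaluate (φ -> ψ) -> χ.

0.22

φ -> ψ = min(1, 1 − 0.17 + 0.05) = min(1, 0.88) = 0.88
(φ -> ψ) -> χ = min(1, 1 − 0.88 + 0.10) = min(1, 0.22) = 0.22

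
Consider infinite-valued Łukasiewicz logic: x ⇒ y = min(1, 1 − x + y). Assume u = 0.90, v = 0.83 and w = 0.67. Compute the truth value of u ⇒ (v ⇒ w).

0.94

v ⇒ w = min(1, 1 − 0.83 + 0.67) = min(1, 0.84) = 0.84
u ⇒ (v ⇒ w) = min(1, 1 − 0.90 + 0.84) = min(1, 0.94) = 0.94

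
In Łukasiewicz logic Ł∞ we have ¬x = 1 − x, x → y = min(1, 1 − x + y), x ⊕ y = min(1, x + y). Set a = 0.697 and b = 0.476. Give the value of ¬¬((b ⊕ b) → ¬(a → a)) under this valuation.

b ⊕ b = min(1, 0.476 + 0.476) = min(1, 0.952) = 0.952
a → a = min(1, 1 − 0.697 + 0.697) = min(1, 1.000) = 1.000
¬(a → a) = 1 − 1.000 = 0.000
(b ⊕ b) → ¬(a → a) = min(1, 1 − 0.952 + 0.000) = min(1, 0.048) = 0.048
¬((b ⊕ b) → ¬(a → a)) = 1 − 0.048 = 0.952
¬¬((b ⊕ b) → ¬(a → a)) = 1 − 0.952 = 0.048

0.048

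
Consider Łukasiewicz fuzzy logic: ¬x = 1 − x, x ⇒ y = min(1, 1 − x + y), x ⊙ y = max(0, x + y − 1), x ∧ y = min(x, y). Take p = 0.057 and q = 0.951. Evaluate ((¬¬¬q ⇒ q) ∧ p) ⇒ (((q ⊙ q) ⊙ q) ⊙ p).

0.943

¬q = 1 − 0.951 = 0.049
¬¬q = 1 − 0.049 = 0.951
¬¬¬q = 1 − 0.951 = 0.049
¬¬¬q ⇒ q = min(1, 1 − 0.049 + 0.951) = min(1, 1.902) = 1.000
(¬¬¬q ⇒ q) ∧ p = min(1.000, 0.057) = 0.057
q ⊙ q = max(0, 0.951 + 0.951 − 1) = max(0, 0.902) = 0.902
(q ⊙ q) ⊙ q = max(0, 0.902 + 0.951 − 1) = max(0, 0.853) = 0.853
((q ⊙ q) ⊙ q) ⊙ p = max(0, 0.853 + 0.057 − 1) = max(0, -0.090) = 0.000
((¬¬¬q ⇒ q) ∧ p) ⇒ (((q ⊙ q) ⊙ q) ⊙ p) = min(1, 1 − 0.057 + 0.000) = min(1, 0.943) = 0.943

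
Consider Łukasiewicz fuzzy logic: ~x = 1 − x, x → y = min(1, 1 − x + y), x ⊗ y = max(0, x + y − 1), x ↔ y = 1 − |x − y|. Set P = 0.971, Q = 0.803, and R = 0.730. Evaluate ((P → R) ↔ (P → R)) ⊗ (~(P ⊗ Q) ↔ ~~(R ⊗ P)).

P → R = min(1, 1 − 0.971 + 0.730) = min(1, 0.759) = 0.759
(P → R) ↔ (P → R) = 1 − |0.759 − 0.759| = 1 − 0.000 = 1.000
P ⊗ Q = max(0, 0.971 + 0.803 − 1) = max(0, 0.774) = 0.774
~(P ⊗ Q) = 1 − 0.774 = 0.226
R ⊗ P = max(0, 0.730 + 0.971 − 1) = max(0, 0.701) = 0.701
~(R ⊗ P) = 1 − 0.701 = 0.299
~~(R ⊗ P) = 1 − 0.299 = 0.701
~(P ⊗ Q) ↔ ~~(R ⊗ P) = 1 − |0.226 − 0.701| = 1 − 0.475 = 0.525
((P → R) ↔ (P → R)) ⊗ (~(P ⊗ Q) ↔ ~~(R ⊗ P)) = max(0, 1.000 + 0.525 − 1) = max(0, 0.525) = 0.525

0.525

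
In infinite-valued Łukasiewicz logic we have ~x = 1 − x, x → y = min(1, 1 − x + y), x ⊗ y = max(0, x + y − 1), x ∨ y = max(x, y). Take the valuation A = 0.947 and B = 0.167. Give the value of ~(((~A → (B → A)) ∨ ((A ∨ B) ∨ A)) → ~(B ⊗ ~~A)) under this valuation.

0.114

~A = 1 − 0.947 = 0.053
B → A = min(1, 1 − 0.167 + 0.947) = min(1, 1.780) = 1.000
~A → (B → A) = min(1, 1 − 0.053 + 1.000) = min(1, 1.947) = 1.000
A ∨ B = max(0.947, 0.167) = 0.947
(A ∨ B) ∨ A = max(0.947, 0.947) = 0.947
(~A → (B → A)) ∨ ((A ∨ B) ∨ A) = max(1.000, 0.947) = 1.000
~~A = 1 − 0.053 = 0.947
B ⊗ ~~A = max(0, 0.167 + 0.947 − 1) = max(0, 0.114) = 0.114
~(B ⊗ ~~A) = 1 − 0.114 = 0.886
((~A → (B → A)) ∨ ((A ∨ B) ∨ A)) → ~(B ⊗ ~~A) = min(1, 1 − 1.000 + 0.886) = min(1, 0.886) = 0.886
~(((~A → (B → A)) ∨ ((A ∨ B) ∨ A)) → ~(B ⊗ ~~A)) = 1 − 0.886 = 0.114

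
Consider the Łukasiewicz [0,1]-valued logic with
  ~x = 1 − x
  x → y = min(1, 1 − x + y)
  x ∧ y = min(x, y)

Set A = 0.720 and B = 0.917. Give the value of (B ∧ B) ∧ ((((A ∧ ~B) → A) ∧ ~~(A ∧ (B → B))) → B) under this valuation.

B ∧ B = min(0.917, 0.917) = 0.917
~B = 1 − 0.917 = 0.083
A ∧ ~B = min(0.720, 0.083) = 0.083
(A ∧ ~B) → A = min(1, 1 − 0.083 + 0.720) = min(1, 1.637) = 1.000
B → B = min(1, 1 − 0.917 + 0.917) = min(1, 1.000) = 1.000
A ∧ (B → B) = min(0.720, 1.000) = 0.720
~(A ∧ (B → B)) = 1 − 0.720 = 0.280
~~(A ∧ (B → B)) = 1 − 0.280 = 0.720
((A ∧ ~B) → A) ∧ ~~(A ∧ (B → B)) = min(1.000, 0.720) = 0.720
(((A ∧ ~B) → A) ∧ ~~(A ∧ (B → B))) → B = min(1, 1 − 0.720 + 0.917) = min(1, 1.197) = 1.000
(B ∧ B) ∧ ((((A ∧ ~B) → A) ∧ ~~(A ∧ (B → B))) → B) = min(0.917, 1.000) = 0.917

0.917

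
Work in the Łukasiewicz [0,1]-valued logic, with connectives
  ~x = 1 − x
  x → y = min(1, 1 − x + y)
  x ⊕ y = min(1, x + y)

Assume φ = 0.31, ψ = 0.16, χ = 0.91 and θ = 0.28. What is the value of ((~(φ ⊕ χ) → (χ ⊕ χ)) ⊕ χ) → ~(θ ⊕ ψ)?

φ ⊕ χ = min(1, 0.31 + 0.91) = min(1, 1.22) = 1.00
~(φ ⊕ χ) = 1 − 1.00 = 0.00
χ ⊕ χ = min(1, 0.91 + 0.91) = min(1, 1.82) = 1.00
~(φ ⊕ χ) → (χ ⊕ χ) = min(1, 1 − 0.00 + 1.00) = min(1, 2.00) = 1.00
(~(φ ⊕ χ) → (χ ⊕ χ)) ⊕ χ = min(1, 1.00 + 0.91) = min(1, 1.91) = 1.00
θ ⊕ ψ = min(1, 0.28 + 0.16) = min(1, 0.44) = 0.44
~(θ ⊕ ψ) = 1 − 0.44 = 0.56
((~(φ ⊕ χ) → (χ ⊕ χ)) ⊕ χ) → ~(θ ⊕ ψ) = min(1, 1 − 1.00 + 0.56) = min(1, 0.56) = 0.56

0.56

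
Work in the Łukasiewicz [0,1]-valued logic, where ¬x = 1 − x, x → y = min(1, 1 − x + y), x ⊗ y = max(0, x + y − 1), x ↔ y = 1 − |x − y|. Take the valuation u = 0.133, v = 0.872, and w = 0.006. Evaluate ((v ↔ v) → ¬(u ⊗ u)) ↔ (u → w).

v ↔ v = 1 − |0.872 − 0.872| = 1 − 0.000 = 1.000
u ⊗ u = max(0, 0.133 + 0.133 − 1) = max(0, -0.734) = 0.000
¬(u ⊗ u) = 1 − 0.000 = 1.000
(v ↔ v) → ¬(u ⊗ u) = min(1, 1 − 1.000 + 1.000) = min(1, 1.000) = 1.000
u → w = min(1, 1 − 0.133 + 0.006) = min(1, 0.873) = 0.873
((v ↔ v) → ¬(u ⊗ u)) ↔ (u → w) = 1 − |1.000 − 0.873| = 1 − 0.127 = 0.873

0.873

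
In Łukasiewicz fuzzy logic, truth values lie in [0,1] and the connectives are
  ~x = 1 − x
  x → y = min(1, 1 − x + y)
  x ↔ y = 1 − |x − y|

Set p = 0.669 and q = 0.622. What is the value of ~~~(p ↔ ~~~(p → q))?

p → q = min(1, 1 − 0.669 + 0.622) = min(1, 0.953) = 0.953
~(p → q) = 1 − 0.953 = 0.047
~~(p → q) = 1 − 0.047 = 0.953
~~~(p → q) = 1 − 0.953 = 0.047
p ↔ ~~~(p → q) = 1 − |0.669 − 0.047| = 1 − 0.622 = 0.378
~(p ↔ ~~~(p → q)) = 1 − 0.378 = 0.622
~~(p ↔ ~~~(p → q)) = 1 − 0.622 = 0.378
~~~(p ↔ ~~~(p → q)) = 1 − 0.378 = 0.622

0.622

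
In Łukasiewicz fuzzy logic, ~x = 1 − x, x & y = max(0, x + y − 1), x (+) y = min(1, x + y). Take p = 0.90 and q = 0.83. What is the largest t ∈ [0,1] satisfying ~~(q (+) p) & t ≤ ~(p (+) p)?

0.00

q (+) p = min(1, 0.83 + 0.90) = min(1, 1.73) = 1.00
~(q (+) p) = 1 − 1.00 = 0.00
~~(q (+) p) = 1 − 0.00 = 1.00
So the left factor is ~~(q (+) p) = 1.00.
p (+) p = min(1, 0.90 + 0.90) = min(1, 1.80) = 1.00
~(p (+) p) = 1 − 1.00 = 0.00
So the right-hand bound is ~(p (+) p) = 0.00.
The residuum of the Łukasiewicz t-norm gives the supremum: min(1, 1 − 1.00 + 0.00).
1 − 1.00 + 0.00 = 0.00, so t = min(1, 0.00) = 0.00.
Check: 1.00 & 0.00 = max(0, 0.00) = 0.00 ≤ 0.00.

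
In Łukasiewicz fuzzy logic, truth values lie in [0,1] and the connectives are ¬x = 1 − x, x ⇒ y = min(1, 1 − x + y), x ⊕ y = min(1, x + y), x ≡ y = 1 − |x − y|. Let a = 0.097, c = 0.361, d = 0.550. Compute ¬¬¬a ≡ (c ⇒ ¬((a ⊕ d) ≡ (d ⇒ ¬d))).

¬a = 1 − 0.097 = 0.903
¬¬a = 1 − 0.903 = 0.097
¬¬¬a = 1 − 0.097 = 0.903
a ⊕ d = min(1, 0.097 + 0.550) = min(1, 0.647) = 0.647
¬d = 1 − 0.550 = 0.450
d ⇒ ¬d = min(1, 1 − 0.550 + 0.450) = min(1, 0.900) = 0.900
(a ⊕ d) ≡ (d ⇒ ¬d) = 1 − |0.647 − 0.900| = 1 − 0.253 = 0.747
¬((a ⊕ d) ≡ (d ⇒ ¬d)) = 1 − 0.747 = 0.253
c ⇒ ¬((a ⊕ d) ≡ (d ⇒ ¬d)) = min(1, 1 − 0.361 + 0.253) = min(1, 0.892) = 0.892
¬¬¬a ≡ (c ⇒ ¬((a ⊕ d) ≡ (d ⇒ ¬d))) = 1 − |0.903 − 0.892| = 1 − 0.011 = 0.989

0.989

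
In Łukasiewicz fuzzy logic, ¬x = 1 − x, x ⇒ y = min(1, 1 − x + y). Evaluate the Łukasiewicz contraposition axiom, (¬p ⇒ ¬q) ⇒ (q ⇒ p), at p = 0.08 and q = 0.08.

1.00

¬p = 1 − 0.08 = 0.92
¬q = 1 − 0.08 = 0.92
¬p ⇒ ¬q = min(1, 1 − 0.92 + 0.92) = min(1, 1.00) = 1.00
q ⇒ p = min(1, 1 − 0.08 + 0.08) = min(1, 1.00) = 1.00
(¬p ⇒ ¬q) ⇒ (q ⇒ p) = min(1, 1 − 1.00 + 1.00) = min(1, 1.00) = 1.00
(As expected: an axiom of Ł∞, always 1.)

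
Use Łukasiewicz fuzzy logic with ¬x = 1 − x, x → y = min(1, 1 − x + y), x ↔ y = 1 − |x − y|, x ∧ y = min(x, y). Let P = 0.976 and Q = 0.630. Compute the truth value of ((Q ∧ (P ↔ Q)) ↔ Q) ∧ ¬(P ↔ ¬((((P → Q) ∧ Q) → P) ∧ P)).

P ↔ Q = 1 − |0.976 − 0.630| = 1 − 0.346 = 0.654
Q ∧ (P ↔ Q) = min(0.630, 0.654) = 0.630
(Q ∧ (P ↔ Q)) ↔ Q = 1 − |0.630 − 0.630| = 1 − 0.000 = 1.000
P → Q = min(1, 1 − 0.976 + 0.630) = min(1, 0.654) = 0.654
(P → Q) ∧ Q = min(0.654, 0.630) = 0.630
((P → Q) ∧ Q) → P = min(1, 1 − 0.630 + 0.976) = min(1, 1.346) = 1.000
(((P → Q) ∧ Q) → P) ∧ P = min(1.000, 0.976) = 0.976
¬((((P → Q) ∧ Q) → P) ∧ P) = 1 − 0.976 = 0.024
P ↔ ¬((((P → Q) ∧ Q) → P) ∧ P) = 1 − |0.976 − 0.024| = 1 − 0.952 = 0.048
¬(P ↔ ¬((((P → Q) ∧ Q) → P) ∧ P)) = 1 − 0.048 = 0.952
((Q ∧ (P ↔ Q)) ↔ Q) ∧ ¬(P ↔ ¬((((P → Q) ∧ Q) → P) ∧ P)) = min(1.000, 0.952) = 0.952

0.952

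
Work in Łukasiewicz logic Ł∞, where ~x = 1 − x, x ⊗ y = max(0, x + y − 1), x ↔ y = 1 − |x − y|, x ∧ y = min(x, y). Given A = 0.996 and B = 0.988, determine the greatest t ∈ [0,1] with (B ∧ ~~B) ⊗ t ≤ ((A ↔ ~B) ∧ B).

0.028

~B = 1 − 0.988 = 0.012
~~B = 1 − 0.012 = 0.988
B ∧ ~~B = min(0.988, 0.988) = 0.988
So the left factor is B ∧ ~~B = 0.988.
A ↔ ~B = 1 − |0.996 − 0.012| = 1 − 0.984 = 0.016
(A ↔ ~B) ∧ B = min(0.016, 0.988) = 0.016
So the right-hand bound is (A ↔ ~B) ∧ B = 0.016.
The residuum of the Łukasiewicz t-norm gives the supremum: min(1, 1 − 0.988 + 0.016).
1 − 0.988 + 0.016 = 0.028, so t = min(1, 0.028) = 0.028.
Check: 0.988 ⊗ 0.028 = max(0, 0.016) = 0.016 ≤ 0.016.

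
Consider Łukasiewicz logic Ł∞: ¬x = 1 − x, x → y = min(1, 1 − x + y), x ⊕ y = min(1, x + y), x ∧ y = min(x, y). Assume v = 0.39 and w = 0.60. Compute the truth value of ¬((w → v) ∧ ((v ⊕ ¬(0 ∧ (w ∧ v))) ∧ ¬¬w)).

0.40

w → v = min(1, 1 − 0.60 + 0.39) = min(1, 0.79) = 0.79
w ∧ v = min(0.60, 0.39) = 0.39
0 ∧ (w ∧ v) = min(0.00, 0.39) = 0.00
¬(0 ∧ (w ∧ v)) = 1 − 0.00 = 1.00
v ⊕ ¬(0 ∧ (w ∧ v)) = min(1, 0.39 + 1.00) = min(1, 1.39) = 1.00
¬w = 1 − 0.60 = 0.40
¬¬w = 1 − 0.40 = 0.60
(v ⊕ ¬(0 ∧ (w ∧ v))) ∧ ¬¬w = min(1.00, 0.60) = 0.60
(w → v) ∧ ((v ⊕ ¬(0 ∧ (w ∧ v))) ∧ ¬¬w) = min(0.79, 0.60) = 0.60
¬((w → v) ∧ ((v ⊕ ¬(0 ∧ (w ∧ v))) ∧ ¬¬w)) = 1 − 0.60 = 0.40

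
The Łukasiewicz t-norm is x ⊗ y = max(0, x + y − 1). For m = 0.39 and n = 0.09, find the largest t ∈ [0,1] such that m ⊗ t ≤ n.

0.70

The residuum of the Łukasiewicz t-norm gives the supremum: min(1, 1 − 0.39 + 0.09).
1 − 0.39 + 0.09 = 0.70, so t = min(1, 0.70) = 0.70.
Check: 0.39 ⊗ 0.70 = max(0, 0.09) = 0.09 ≤ 0.09.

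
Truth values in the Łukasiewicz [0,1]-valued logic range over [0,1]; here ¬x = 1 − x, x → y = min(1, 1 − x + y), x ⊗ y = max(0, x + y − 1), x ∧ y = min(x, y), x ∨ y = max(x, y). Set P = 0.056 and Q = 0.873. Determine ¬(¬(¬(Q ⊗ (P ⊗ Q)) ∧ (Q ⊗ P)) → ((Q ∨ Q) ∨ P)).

P ⊗ Q = max(0, 0.056 + 0.873 − 1) = max(0, -0.071) = 0.000
Q ⊗ (P ⊗ Q) = max(0, 0.873 + 0.000 − 1) = max(0, -0.127) = 0.000
¬(Q ⊗ (P ⊗ Q)) = 1 − 0.000 = 1.000
Q ⊗ P = max(0, 0.873 + 0.056 − 1) = max(0, -0.071) = 0.000
¬(Q ⊗ (P ⊗ Q)) ∧ (Q ⊗ P) = min(1.000, 0.000) = 0.000
¬(¬(Q ⊗ (P ⊗ Q)) ∧ (Q ⊗ P)) = 1 − 0.000 = 1.000
Q ∨ Q = max(0.873, 0.873) = 0.873
(Q ∨ Q) ∨ P = max(0.873, 0.056) = 0.873
¬(¬(Q ⊗ (P ⊗ Q)) ∧ (Q ⊗ P)) → ((Q ∨ Q) ∨ P) = min(1, 1 − 1.000 + 0.873) = min(1, 0.873) = 0.873
¬(¬(¬(Q ⊗ (P ⊗ Q)) ∧ (Q ⊗ P)) → ((Q ∨ Q) ∨ P)) = 1 − 0.873 = 0.127

0.127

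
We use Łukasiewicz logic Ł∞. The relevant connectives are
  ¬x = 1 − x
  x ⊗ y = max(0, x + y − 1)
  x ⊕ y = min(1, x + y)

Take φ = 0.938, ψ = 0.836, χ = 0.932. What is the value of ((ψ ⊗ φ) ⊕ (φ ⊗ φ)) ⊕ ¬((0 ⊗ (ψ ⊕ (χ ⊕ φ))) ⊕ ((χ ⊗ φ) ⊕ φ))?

ψ ⊗ φ = max(0, 0.836 + 0.938 − 1) = max(0, 0.774) = 0.774
φ ⊗ φ = max(0, 0.938 + 0.938 − 1) = max(0, 0.876) = 0.876
(ψ ⊗ φ) ⊕ (φ ⊗ φ) = min(1, 0.774 + 0.876) = min(1, 1.650) = 1.000
χ ⊕ φ = min(1, 0.932 + 0.938) = min(1, 1.870) = 1.000
ψ ⊕ (χ ⊕ φ) = min(1, 0.836 + 1.000) = min(1, 1.836) = 1.000
0 ⊗ (ψ ⊕ (χ ⊕ φ)) = max(0, 0.000 + 1.000 − 1) = max(0, 0.000) = 0.000
χ ⊗ φ = max(0, 0.932 + 0.938 − 1) = max(0, 0.870) = 0.870
(χ ⊗ φ) ⊕ φ = min(1, 0.870 + 0.938) = min(1, 1.808) = 1.000
(0 ⊗ (ψ ⊕ (χ ⊕ φ))) ⊕ ((χ ⊗ φ) ⊕ φ) = min(1, 0.000 + 1.000) = min(1, 1.000) = 1.000
¬((0 ⊗ (ψ ⊕ (χ ⊕ φ))) ⊕ ((χ ⊗ φ) ⊕ φ)) = 1 − 1.000 = 0.000
((ψ ⊗ φ) ⊕ (φ ⊗ φ)) ⊕ ¬((0 ⊗ (ψ ⊕ (χ ⊕ φ))) ⊕ ((χ ⊗ φ) ⊕ φ)) = min(1, 1.000 + 0.000) = min(1, 1.000) = 1.000

1.000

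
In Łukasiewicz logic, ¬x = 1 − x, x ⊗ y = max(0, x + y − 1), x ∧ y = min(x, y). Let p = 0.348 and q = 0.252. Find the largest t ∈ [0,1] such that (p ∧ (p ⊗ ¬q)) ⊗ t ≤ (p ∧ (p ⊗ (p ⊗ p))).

¬q = 1 − 0.252 = 0.748
p ⊗ ¬q = max(0, 0.348 + 0.748 − 1) = max(0, 0.096) = 0.096
p ∧ (p ⊗ ¬q) = min(0.348, 0.096) = 0.096
So the left factor is p ∧ (p ⊗ ¬q) = 0.096.
p ⊗ p = max(0, 0.348 + 0.348 − 1) = max(0, -0.304) = 0.000
p ⊗ (p ⊗ p) = max(0, 0.348 + 0.000 − 1) = max(0, -0.652) = 0.000
p ∧ (p ⊗ (p ⊗ p)) = min(0.348, 0.000) = 0.000
So the right-hand bound is p ∧ (p ⊗ (p ⊗ p)) = 0.000.
The residuum of the Łukasiewicz t-norm gives the supremum: min(1, 1 − 0.096 + 0.000).
1 − 0.096 + 0.000 = 0.904, so t = min(1, 0.904) = 0.904.
Check: 0.096 ⊗ 0.904 = max(0, 0.000) = 0.000 ≤ 0.000.

0.904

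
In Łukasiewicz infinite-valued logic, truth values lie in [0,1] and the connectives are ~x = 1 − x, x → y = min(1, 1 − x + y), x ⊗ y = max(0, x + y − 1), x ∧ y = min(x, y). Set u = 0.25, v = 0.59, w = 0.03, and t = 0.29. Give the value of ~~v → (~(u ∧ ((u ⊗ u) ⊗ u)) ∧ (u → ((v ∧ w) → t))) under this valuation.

~v = 1 − 0.59 = 0.41
~~v = 1 − 0.41 = 0.59
u ⊗ u = max(0, 0.25 + 0.25 − 1) = max(0, -0.50) = 0.00
(u ⊗ u) ⊗ u = max(0, 0.00 + 0.25 − 1) = max(0, -0.75) = 0.00
u ∧ ((u ⊗ u) ⊗ u) = min(0.25, 0.00) = 0.00
~(u ∧ ((u ⊗ u) ⊗ u)) = 1 − 0.00 = 1.00
v ∧ w = min(0.59, 0.03) = 0.03
(v ∧ w) → t = min(1, 1 − 0.03 + 0.29) = min(1, 1.26) = 1.00
u → ((v ∧ w) → t) = min(1, 1 − 0.25 + 1.00) = min(1, 1.75) = 1.00
~(u ∧ ((u ⊗ u) ⊗ u)) ∧ (u → ((v ∧ w) → t)) = min(1.00, 1.00) = 1.00
~~v → (~(u ∧ ((u ⊗ u) ⊗ u)) ∧ (u → ((v ∧ w) → t))) = min(1, 1 − 0.59 + 1.00) = min(1, 1.41) = 1.00

1.00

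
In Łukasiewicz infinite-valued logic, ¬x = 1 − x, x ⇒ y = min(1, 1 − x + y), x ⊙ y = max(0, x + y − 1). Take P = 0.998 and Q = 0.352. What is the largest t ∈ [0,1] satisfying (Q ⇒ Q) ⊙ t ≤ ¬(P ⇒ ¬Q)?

Q ⇒ Q = min(1, 1 − 0.352 + 0.352) = min(1, 1.000) = 1.000
So the left factor is Q ⇒ Q = 1.000.
¬Q = 1 − 0.352 = 0.648
P ⇒ ¬Q = min(1, 1 − 0.998 + 0.648) = min(1, 0.650) = 0.650
¬(P ⇒ ¬Q) = 1 − 0.650 = 0.350
So the right-hand bound is ¬(P ⇒ ¬Q) = 0.350.
The residuum of the Łukasiewicz t-norm gives the supremum: min(1, 1 − 1.000 + 0.350).
1 − 1.000 + 0.350 = 0.350, so t = min(1, 0.350) = 0.350.
Check: 1.000 ⊙ 0.350 = max(0, 0.350) = 0.350 ≤ 0.350.

0.350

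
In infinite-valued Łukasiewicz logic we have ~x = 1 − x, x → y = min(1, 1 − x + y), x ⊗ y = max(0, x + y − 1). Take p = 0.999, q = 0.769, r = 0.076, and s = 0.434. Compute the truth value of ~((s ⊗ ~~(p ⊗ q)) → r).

p ⊗ q = max(0, 0.999 + 0.769 − 1) = max(0, 0.768) = 0.768
~(p ⊗ q) = 1 − 0.768 = 0.232
~~(p ⊗ q) = 1 − 0.232 = 0.768
s ⊗ ~~(p ⊗ q) = max(0, 0.434 + 0.768 − 1) = max(0, 0.202) = 0.202
(s ⊗ ~~(p ⊗ q)) → r = min(1, 1 − 0.202 + 0.076) = min(1, 0.874) = 0.874
~((s ⊗ ~~(p ⊗ q)) → r) = 1 − 0.874 = 0.126

0.126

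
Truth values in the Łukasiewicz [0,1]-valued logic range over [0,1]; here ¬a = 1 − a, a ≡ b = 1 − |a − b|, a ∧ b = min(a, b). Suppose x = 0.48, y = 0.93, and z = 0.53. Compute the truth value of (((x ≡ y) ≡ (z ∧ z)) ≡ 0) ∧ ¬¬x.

0.02

x ≡ y = 1 − |0.48 − 0.93| = 1 − 0.45 = 0.55
z ∧ z = min(0.53, 0.53) = 0.53
(x ≡ y) ≡ (z ∧ z) = 1 − |0.55 − 0.53| = 1 − 0.02 = 0.98
((x ≡ y) ≡ (z ∧ z)) ≡ 0 = 1 − |0.98 − 0.00| = 1 − 0.98 = 0.02
¬x = 1 − 0.48 = 0.52
¬¬x = 1 − 0.52 = 0.48
(((x ≡ y) ≡ (z ∧ z)) ≡ 0) ∧ ¬¬x = min(0.02, 0.48) = 0.02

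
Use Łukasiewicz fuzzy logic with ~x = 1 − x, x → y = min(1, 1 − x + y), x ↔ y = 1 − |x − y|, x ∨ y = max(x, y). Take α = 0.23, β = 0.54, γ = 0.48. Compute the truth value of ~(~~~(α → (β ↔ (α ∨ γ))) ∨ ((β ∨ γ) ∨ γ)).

0.46

α ∨ γ = max(0.23, 0.48) = 0.48
β ↔ (α ∨ γ) = 1 − |0.54 − 0.48| = 1 − 0.06 = 0.94
α → (β ↔ (α ∨ γ)) = min(1, 1 − 0.23 + 0.94) = min(1, 1.71) = 1.00
~(α → (β ↔ (α ∨ γ))) = 1 − 1.00 = 0.00
~~(α → (β ↔ (α ∨ γ))) = 1 − 0.00 = 1.00
~~~(α → (β ↔ (α ∨ γ))) = 1 − 1.00 = 0.00
β ∨ γ = max(0.54, 0.48) = 0.54
(β ∨ γ) ∨ γ = max(0.54, 0.48) = 0.54
~~~(α → (β ↔ (α ∨ γ))) ∨ ((β ∨ γ) ∨ γ) = max(0.00, 0.54) = 0.54
~(~~~(α → (β ↔ (α ∨ γ))) ∨ ((β ∨ γ) ∨ γ)) = 1 − 0.54 = 0.46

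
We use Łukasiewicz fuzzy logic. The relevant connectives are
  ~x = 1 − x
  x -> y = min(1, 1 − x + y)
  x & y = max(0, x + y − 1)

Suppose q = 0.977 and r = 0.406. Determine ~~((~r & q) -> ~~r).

~r = 1 − 0.406 = 0.594
~r & q = max(0, 0.594 + 0.977 − 1) = max(0, 0.571) = 0.571
~~r = 1 − 0.594 = 0.406
(~r & q) -> ~~r = min(1, 1 − 0.571 + 0.406) = min(1, 0.835) = 0.835
~((~r & q) -> ~~r) = 1 − 0.835 = 0.165
~~((~r & q) -> ~~r) = 1 − 0.165 = 0.835

0.835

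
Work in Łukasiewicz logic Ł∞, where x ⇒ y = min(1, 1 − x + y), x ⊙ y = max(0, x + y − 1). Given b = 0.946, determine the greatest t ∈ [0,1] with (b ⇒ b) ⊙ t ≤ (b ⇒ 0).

0.054

b ⇒ b = min(1, 1 − 0.946 + 0.946) = min(1, 1.000) = 1.000
So the left factor is b ⇒ b = 1.000.
b ⇒ 0 = min(1, 1 − 0.946 + 0.000) = min(1, 0.054) = 0.054
So the right-hand bound is b ⇒ 0 = 0.054.
The residuum of the Łukasiewicz t-norm gives the supremum: min(1, 1 − 1.000 + 0.054).
1 − 1.000 + 0.054 = 0.054, so t = min(1, 0.054) = 0.054.
Check: 1.000 ⊙ 0.054 = max(0, 0.054) = 0.054 ≤ 0.054.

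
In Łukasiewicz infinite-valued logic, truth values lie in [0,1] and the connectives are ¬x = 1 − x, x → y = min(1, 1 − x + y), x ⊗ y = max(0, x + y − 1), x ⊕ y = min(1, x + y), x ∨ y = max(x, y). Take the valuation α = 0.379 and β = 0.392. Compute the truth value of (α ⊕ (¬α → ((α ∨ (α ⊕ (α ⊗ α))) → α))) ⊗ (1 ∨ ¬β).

¬α = 1 − 0.379 = 0.621
α ⊗ α = max(0, 0.379 + 0.379 − 1) = max(0, -0.242) = 0.000
α ⊕ (α ⊗ α) = min(1, 0.379 + 0.000) = min(1, 0.379) = 0.379
α ∨ (α ⊕ (α ⊗ α)) = max(0.379, 0.379) = 0.379
(α ∨ (α ⊕ (α ⊗ α))) → α = min(1, 1 − 0.379 + 0.379) = min(1, 1.000) = 1.000
¬α → ((α ∨ (α ⊕ (α ⊗ α))) → α) = min(1, 1 − 0.621 + 1.000) = min(1, 1.379) = 1.000
α ⊕ (¬α → ((α ∨ (α ⊕ (α ⊗ α))) → α)) = min(1, 0.379 + 1.000) = min(1, 1.379) = 1.000
¬β = 1 − 0.392 = 0.608
1 ∨ ¬β = max(1.000, 0.608) = 1.000
(α ⊕ (¬α → ((α ∨ (α ⊕ (α ⊗ α))) → α))) ⊗ (1 ∨ ¬β) = max(0, 1.000 + 1.000 − 1) = max(0, 1.000) = 1.000

1.000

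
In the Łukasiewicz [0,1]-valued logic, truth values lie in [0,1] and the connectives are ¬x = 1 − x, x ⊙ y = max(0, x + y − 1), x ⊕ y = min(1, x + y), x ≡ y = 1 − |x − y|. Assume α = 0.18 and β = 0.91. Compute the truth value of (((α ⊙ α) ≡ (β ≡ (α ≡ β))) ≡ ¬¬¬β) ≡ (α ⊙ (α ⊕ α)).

0.55

α ⊙ α = max(0, 0.18 + 0.18 − 1) = max(0, -0.64) = 0.00
α ≡ β = 1 − |0.18 − 0.91| = 1 − 0.73 = 0.27
β ≡ (α ≡ β) = 1 − |0.91 − 0.27| = 1 − 0.64 = 0.36
(α ⊙ α) ≡ (β ≡ (α ≡ β)) = 1 − |0.00 − 0.36| = 1 − 0.36 = 0.64
¬β = 1 − 0.91 = 0.09
¬¬β = 1 − 0.09 = 0.91
¬¬¬β = 1 − 0.91 = 0.09
((α ⊙ α) ≡ (β ≡ (α ≡ β))) ≡ ¬¬¬β = 1 − |0.64 − 0.09| = 1 − 0.55 = 0.45
α ⊕ α = min(1, 0.18 + 0.18) = min(1, 0.36) = 0.36
α ⊙ (α ⊕ α) = max(0, 0.18 + 0.36 − 1) = max(0, -0.46) = 0.00
(((α ⊙ α) ≡ (β ≡ (α ≡ β))) ≡ ¬¬¬β) ≡ (α ⊙ (α ⊕ α)) = 1 − |0.45 − 0.00| = 1 − 0.45 = 0.55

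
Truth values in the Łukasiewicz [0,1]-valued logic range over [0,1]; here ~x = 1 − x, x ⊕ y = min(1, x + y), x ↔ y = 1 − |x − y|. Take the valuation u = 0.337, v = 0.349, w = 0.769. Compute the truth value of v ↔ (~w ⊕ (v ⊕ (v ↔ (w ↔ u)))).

0.349

~w = 1 − 0.769 = 0.231
w ↔ u = 1 − |0.769 − 0.337| = 1 − 0.432 = 0.568
v ↔ (w ↔ u) = 1 − |0.349 − 0.568| = 1 − 0.219 = 0.781
v ⊕ (v ↔ (w ↔ u)) = min(1, 0.349 + 0.781) = min(1, 1.130) = 1.000
~w ⊕ (v ⊕ (v ↔ (w ↔ u))) = min(1, 0.231 + 1.000) = min(1, 1.231) = 1.000
v ↔ (~w ⊕ (v ⊕ (v ↔ (w ↔ u)))) = 1 − |0.349 − 1.000| = 1 − 0.651 = 0.349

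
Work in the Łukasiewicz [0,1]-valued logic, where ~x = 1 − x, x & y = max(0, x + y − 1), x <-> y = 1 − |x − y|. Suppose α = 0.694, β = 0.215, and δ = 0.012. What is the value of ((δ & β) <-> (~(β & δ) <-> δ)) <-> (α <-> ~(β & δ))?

δ & β = max(0, 0.012 + 0.215 − 1) = max(0, -0.773) = 0.000
β & δ = max(0, 0.215 + 0.012 − 1) = max(0, -0.773) = 0.000
~(β & δ) = 1 − 0.000 = 1.000
~(β & δ) <-> δ = 1 − |1.000 − 0.012| = 1 − 0.988 = 0.012
(δ & β) <-> (~(β & δ) <-> δ) = 1 − |0.000 − 0.012| = 1 − 0.012 = 0.988
α <-> ~(β & δ) = 1 − |0.694 − 1.000| = 1 − 0.306 = 0.694
((δ & β) <-> (~(β & δ) <-> δ)) <-> (α <-> ~(β & δ)) = 1 − |0.988 − 0.694| = 1 − 0.294 = 0.706

0.706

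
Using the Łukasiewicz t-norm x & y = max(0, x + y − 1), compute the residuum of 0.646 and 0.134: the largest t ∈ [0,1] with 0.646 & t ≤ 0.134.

The residuum of the Łukasiewicz t-norm gives the supremum: min(1, 1 − 0.646 + 0.134).
1 − 0.646 + 0.134 = 0.488, so t = min(1, 0.488) = 0.488.
Check: 0.646 & 0.488 = max(0, 0.134) = 0.134 ≤ 0.134.

0.488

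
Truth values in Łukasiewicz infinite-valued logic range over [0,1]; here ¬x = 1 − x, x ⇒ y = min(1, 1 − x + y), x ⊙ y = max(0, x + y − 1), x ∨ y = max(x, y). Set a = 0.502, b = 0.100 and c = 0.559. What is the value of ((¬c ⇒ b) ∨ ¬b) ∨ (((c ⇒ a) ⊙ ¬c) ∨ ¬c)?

0.900

¬c = 1 − 0.559 = 0.441
¬c ⇒ b = min(1, 1 − 0.441 + 0.100) = min(1, 0.659) = 0.659
¬b = 1 − 0.100 = 0.900
(¬c ⇒ b) ∨ ¬b = max(0.659, 0.900) = 0.900
c ⇒ a = min(1, 1 − 0.559 + 0.502) = min(1, 0.943) = 0.943
(c ⇒ a) ⊙ ¬c = max(0, 0.943 + 0.441 − 1) = max(0, 0.384) = 0.384
((c ⇒ a) ⊙ ¬c) ∨ ¬c = max(0.384, 0.441) = 0.441
((¬c ⇒ b) ∨ ¬b) ∨ (((c ⇒ a) ⊙ ¬c) ∨ ¬c) = max(0.900, 0.441) = 0.900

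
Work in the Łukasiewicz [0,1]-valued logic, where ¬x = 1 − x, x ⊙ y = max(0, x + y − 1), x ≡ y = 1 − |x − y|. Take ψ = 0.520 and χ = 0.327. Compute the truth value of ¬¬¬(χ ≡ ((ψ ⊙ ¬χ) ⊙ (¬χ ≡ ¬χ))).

¬χ = 1 − 0.327 = 0.673
ψ ⊙ ¬χ = max(0, 0.520 + 0.673 − 1) = max(0, 0.193) = 0.193
¬χ ≡ ¬χ = 1 − |0.673 − 0.673| = 1 − 0.000 = 1.000
(ψ ⊙ ¬χ) ⊙ (¬χ ≡ ¬χ) = max(0, 0.193 + 1.000 − 1) = max(0, 0.193) = 0.193
χ ≡ ((ψ ⊙ ¬χ) ⊙ (¬χ ≡ ¬χ)) = 1 − |0.327 − 0.193| = 1 − 0.134 = 0.866
¬(χ ≡ ((ψ ⊙ ¬χ) ⊙ (¬χ ≡ ¬χ))) = 1 − 0.866 = 0.134
¬¬(χ ≡ ((ψ ⊙ ¬χ) ⊙ (¬χ ≡ ¬χ))) = 1 − 0.134 = 0.866
¬¬¬(χ ≡ ((ψ ⊙ ¬χ) ⊙ (¬χ ≡ ¬χ))) = 1 − 0.866 = 0.134

0.134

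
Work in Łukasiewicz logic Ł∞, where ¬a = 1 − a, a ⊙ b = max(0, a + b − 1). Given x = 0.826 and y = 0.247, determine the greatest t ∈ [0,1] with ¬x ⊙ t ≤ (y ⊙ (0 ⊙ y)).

¬x = 1 − 0.826 = 0.174
So the left factor is ¬x = 0.174.
0 ⊙ y = max(0, 0.000 + 0.247 − 1) = max(0, -0.753) = 0.000
y ⊙ (0 ⊙ y) = max(0, 0.247 + 0.000 − 1) = max(0, -0.753) = 0.000
So the right-hand bound is y ⊙ (0 ⊙ y) = 0.000.
The residuum of the Łukasiewicz t-norm gives the supremum: min(1, 1 − 0.174 + 0.000).
1 − 0.174 + 0.000 = 0.826, so t = min(1, 0.826) = 0.826.
Check: 0.174 ⊙ 0.826 = max(0, 0.000) = 0.000 ≤ 0.000.

0.826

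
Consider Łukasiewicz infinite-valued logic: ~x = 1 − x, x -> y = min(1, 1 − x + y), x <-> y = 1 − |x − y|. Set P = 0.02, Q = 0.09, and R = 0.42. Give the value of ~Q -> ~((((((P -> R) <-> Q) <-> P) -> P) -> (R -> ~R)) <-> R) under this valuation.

~Q = 1 − 0.09 = 0.91
P -> R = min(1, 1 − 0.02 + 0.42) = min(1, 1.40) = 1.00
(P -> R) <-> Q = 1 − |1.00 − 0.09| = 1 − 0.91 = 0.09
((P -> R) <-> Q) <-> P = 1 − |0.09 − 0.02| = 1 − 0.07 = 0.93
(((P -> R) <-> Q) <-> P) -> P = min(1, 1 − 0.93 + 0.02) = min(1, 0.09) = 0.09
~R = 1 − 0.42 = 0.58
R -> ~R = min(1, 1 − 0.42 + 0.58) = min(1, 1.16) = 1.00
((((P -> R) <-> Q) <-> P) -> P) -> (R -> ~R) = min(1, 1 − 0.09 + 1.00) = min(1, 1.91) = 1.00
(((((P -> R) <-> Q) <-> P) -> P) -> (R -> ~R)) <-> R = 1 − |1.00 − 0.42| = 1 − 0.58 = 0.42
~((((((P -> R) <-> Q) <-> P) -> P) -> (R -> ~R)) <-> R) = 1 − 0.42 = 0.58
~Q -> ~((((((P -> R) <-> Q) <-> P) -> P) -> (R -> ~R)) <-> R) = min(1, 1 − 0.91 + 0.58) = min(1, 0.67) = 0.67

0.67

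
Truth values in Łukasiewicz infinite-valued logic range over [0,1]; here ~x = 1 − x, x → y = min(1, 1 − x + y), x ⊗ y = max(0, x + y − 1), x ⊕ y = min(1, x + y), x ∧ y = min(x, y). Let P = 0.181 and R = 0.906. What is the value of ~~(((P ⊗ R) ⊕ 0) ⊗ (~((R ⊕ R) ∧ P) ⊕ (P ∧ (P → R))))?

P ⊗ R = max(0, 0.181 + 0.906 − 1) = max(0, 0.087) = 0.087
(P ⊗ R) ⊕ 0 = min(1, 0.087 + 0.000) = min(1, 0.087) = 0.087
R ⊕ R = min(1, 0.906 + 0.906) = min(1, 1.812) = 1.000
(R ⊕ R) ∧ P = min(1.000, 0.181) = 0.181
~((R ⊕ R) ∧ P) = 1 − 0.181 = 0.819
P → R = min(1, 1 − 0.181 + 0.906) = min(1, 1.725) = 1.000
P ∧ (P → R) = min(0.181, 1.000) = 0.181
~((R ⊕ R) ∧ P) ⊕ (P ∧ (P → R)) = min(1, 0.819 + 0.181) = min(1, 1.000) = 1.000
((P ⊗ R) ⊕ 0) ⊗ (~((R ⊕ R) ∧ P) ⊕ (P ∧ (P → R))) = max(0, 0.087 + 1.000 − 1) = max(0, 0.087) = 0.087
~(((P ⊗ R) ⊕ 0) ⊗ (~((R ⊕ R) ∧ P) ⊕ (P ∧ (P → R)))) = 1 − 0.087 = 0.913
~~(((P ⊗ R) ⊕ 0) ⊗ (~((R ⊕ R) ∧ P) ⊕ (P ∧ (P → R)))) = 1 − 0.913 = 0.087

0.087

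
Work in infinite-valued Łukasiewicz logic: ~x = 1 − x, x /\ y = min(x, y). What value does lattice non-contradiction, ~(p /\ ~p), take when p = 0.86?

~p = 1 − 0.86 = 0.14
p /\ ~p = min(0.86, 0.14) = 0.14
~(p /\ ~p) = 1 − 0.14 = 0.86
(The value 0.86 < 1 shows this instance is not satisfied; not a Ł∞-tautology — its value is 1 − min(a, 1−a).)

0.86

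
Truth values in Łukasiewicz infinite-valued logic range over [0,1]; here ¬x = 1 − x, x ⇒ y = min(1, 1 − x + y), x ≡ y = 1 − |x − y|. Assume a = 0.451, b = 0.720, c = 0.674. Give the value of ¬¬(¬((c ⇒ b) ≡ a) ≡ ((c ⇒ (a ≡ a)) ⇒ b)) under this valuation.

c ⇒ b = min(1, 1 − 0.674 + 0.720) = min(1, 1.046) = 1.000
(c ⇒ b) ≡ a = 1 − |1.000 − 0.451| = 1 − 0.549 = 0.451
¬((c ⇒ b) ≡ a) = 1 − 0.451 = 0.549
a ≡ a = 1 − |0.451 − 0.451| = 1 − 0.000 = 1.000
c ⇒ (a ≡ a) = min(1, 1 − 0.674 + 1.000) = min(1, 1.326) = 1.000
(c ⇒ (a ≡ a)) ⇒ b = min(1, 1 − 1.000 + 0.720) = min(1, 0.720) = 0.720
¬((c ⇒ b) ≡ a) ≡ ((c ⇒ (a ≡ a)) ⇒ b) = 1 − |0.549 − 0.720| = 1 − 0.171 = 0.829
¬(¬((c ⇒ b) ≡ a) ≡ ((c ⇒ (a ≡ a)) ⇒ b)) = 1 − 0.829 = 0.171
¬¬(¬((c ⇒ b) ≡ a) ≡ ((c ⇒ (a ≡ a)) ⇒ b)) = 1 − 0.171 = 0.829

0.829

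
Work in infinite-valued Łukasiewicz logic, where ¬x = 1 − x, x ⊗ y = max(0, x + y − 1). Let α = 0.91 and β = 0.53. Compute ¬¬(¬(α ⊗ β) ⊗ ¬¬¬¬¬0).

0.56

α ⊗ β = max(0, 0.91 + 0.53 − 1) = max(0, 0.44) = 0.44
¬(α ⊗ β) = 1 − 0.44 = 0.56
¬0 = 1 − 0.00 = 1.00
¬¬0 = 1 − 1.00 = 0.00
¬¬¬0 = 1 − 0.00 = 1.00
¬¬¬¬0 = 1 − 1.00 = 0.00
¬¬¬¬¬0 = 1 − 0.00 = 1.00
¬(α ⊗ β) ⊗ ¬¬¬¬¬0 = max(0, 0.56 + 1.00 − 1) = max(0, 0.56) = 0.56
¬(¬(α ⊗ β) ⊗ ¬¬¬¬¬0) = 1 − 0.56 = 0.44
¬¬(¬(α ⊗ β) ⊗ ¬¬¬¬¬0) = 1 − 0.44 = 0.56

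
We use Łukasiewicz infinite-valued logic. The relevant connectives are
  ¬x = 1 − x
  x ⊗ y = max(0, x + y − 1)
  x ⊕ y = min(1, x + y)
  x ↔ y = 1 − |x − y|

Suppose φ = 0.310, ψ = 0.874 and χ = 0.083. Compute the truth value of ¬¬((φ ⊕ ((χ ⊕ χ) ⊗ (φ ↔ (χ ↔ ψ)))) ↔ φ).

χ ⊕ χ = min(1, 0.083 + 0.083) = min(1, 0.166) = 0.166
χ ↔ ψ = 1 − |0.083 − 0.874| = 1 − 0.791 = 0.209
φ ↔ (χ ↔ ψ) = 1 − |0.310 − 0.209| = 1 − 0.101 = 0.899
(χ ⊕ χ) ⊗ (φ ↔ (χ ↔ ψ)) = max(0, 0.166 + 0.899 − 1) = max(0, 0.065) = 0.065
φ ⊕ ((χ ⊕ χ) ⊗ (φ ↔ (χ ↔ ψ))) = min(1, 0.310 + 0.065) = min(1, 0.375) = 0.375
(φ ⊕ ((χ ⊕ χ) ⊗ (φ ↔ (χ ↔ ψ)))) ↔ φ = 1 − |0.375 − 0.310| = 1 − 0.065 = 0.935
¬((φ ⊕ ((χ ⊕ χ) ⊗ (φ ↔ (χ ↔ ψ)))) ↔ φ) = 1 − 0.935 = 0.065
¬¬((φ ⊕ ((χ ⊕ χ) ⊗ (φ ↔ (χ ↔ ψ)))) ↔ φ) = 1 − 0.065 = 0.935

0.935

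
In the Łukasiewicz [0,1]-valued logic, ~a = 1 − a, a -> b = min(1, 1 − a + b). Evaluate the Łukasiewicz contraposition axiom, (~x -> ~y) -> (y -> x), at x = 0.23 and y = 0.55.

~x = 1 − 0.23 = 0.77
~y = 1 − 0.55 = 0.45
~x -> ~y = min(1, 1 − 0.77 + 0.45) = min(1, 0.68) = 0.68
y -> x = min(1, 1 − 0.55 + 0.23) = min(1, 0.68) = 0.68
(~x -> ~y) -> (y -> x) = min(1, 1 − 0.68 + 0.68) = min(1, 1.00) = 1.00
(As expected: an axiom of Ł∞, always 1.)

1.00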